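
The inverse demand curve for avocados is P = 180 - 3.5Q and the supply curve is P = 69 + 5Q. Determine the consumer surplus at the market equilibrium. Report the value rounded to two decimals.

Set 180 - 3.5Q = 69 + 5Q, which gives 111 = 8.5Q, so Q* = 13.0588 and P* = 180 - 3.5(13.0588) = 134.2941.
The demand choke price is 180, so CS = (1/2)(Q*)(180 - P*) = (1/2)(13.0588)(45.7059) = 298.4325.

298.43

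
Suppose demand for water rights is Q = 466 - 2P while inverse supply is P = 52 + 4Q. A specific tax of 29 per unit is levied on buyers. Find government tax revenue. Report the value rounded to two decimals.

979.56

Rewriting demand in inverse form: P = 233 - 0.5Q.
Without the tax, 233 - 0.5Q = 52 + 4Q so Q* = 40.2222 and P* = 212.8889.
A tax on buyers shifts demand down by 29: (233 - 29) - 0.5Q = 52 + 4Q, so Q_t = 33.7778. Buyers pay P_b = 216.1111; sellers receive P_s = P_b - 29 = 187.1111.
Revenue is the tax times quantity traded: 29 x 33.7778 = 979.5556.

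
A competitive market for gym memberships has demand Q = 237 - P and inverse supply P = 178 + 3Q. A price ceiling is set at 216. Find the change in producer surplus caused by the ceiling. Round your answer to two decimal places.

-85.68

Rewriting demand in inverse form: P = 237 - Q.
Free-market equilibrium: 237 - Q = 178 + 3Q gives Q* = 14.75, P* = 222.25.
At P = 216, sellers supply (216 - 178)/3 = 12.6667 while buyers want more, so the quantity traded is 12.6667 at price 216.
PS goes from (1/2)(14.75)(44.25) = 326.3438 to 240.6667 (computed as (216 - 178)(12.6667) - (1/2)(3)(12.6667)^2), a change of -85.6771.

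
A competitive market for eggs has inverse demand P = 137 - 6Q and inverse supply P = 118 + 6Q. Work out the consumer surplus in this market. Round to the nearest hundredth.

7.52

Setting demand equal to supply, 19 = 12Q, so Q* = 1.5833 and P* = 127.5.
Consumer surplus is the triangle under demand above P*: (1/2)(1.5833)(137 - 127.5) = (1/2)(1.5833)(9.5) = 7.5208.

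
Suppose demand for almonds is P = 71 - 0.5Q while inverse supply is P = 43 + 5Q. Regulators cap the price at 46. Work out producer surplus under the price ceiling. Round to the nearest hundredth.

Without the control, 71 - 0.5Q = 43 + 5Q so Q* = 5.0909 and P* = 68.4545.
At the ceiling price 46, quantity supplied is (46 - 43)/5 = 0.6; supply is the short side, so Q = 0.6 trades at P = 46.
PS is the triangle above supply below 46: (1/2)(0.6)(46 - 43) = 0.9.

0.90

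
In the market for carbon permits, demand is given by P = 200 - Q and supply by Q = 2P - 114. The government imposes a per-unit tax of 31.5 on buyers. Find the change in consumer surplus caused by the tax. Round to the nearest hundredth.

-1781.50

Rewriting supply in inverse form: P = 57 + 0.5Q.
Without the tax, 200 - Q = 57 + 0.5Q so Q* = 95.3333 and P* = 104.6667.
With the tax, buyers' net willingness to pay falls by 31.5: (200 - 31.5) - Q = 57 + 0.5Q, so Q_t = 74.3333. Buyers pay P_b = 125.6667; sellers receive P_s = P_b - 31.5 = 94.1667.
Consumers lose the trapezoid between P* and P_b out to Q_t plus the triangle from Q_t to Q*: change in CS = 2762.7222 - 4544.2222 = -1781.5.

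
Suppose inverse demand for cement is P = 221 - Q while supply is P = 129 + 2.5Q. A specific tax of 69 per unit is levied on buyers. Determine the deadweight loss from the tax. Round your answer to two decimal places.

Pre-tax equilibrium: 221 - Q = 129 + 2.5Q gives Q* = 26.2857, P* = 194.7143.
With the tax, buyers' net willingness to pay falls by 69: (221 - 69) - Q = 129 + 2.5Q, so Q_t = 6.5714. Buyers pay P_b = 214.4286; sellers receive P_s = P_b - 69 = 145.4286.
The welfare triangle lost has base Q* - Q_t = 19.7143 and height t = 69, so DWL = (1/2)(19.7143)(69) = 680.1429.

680.14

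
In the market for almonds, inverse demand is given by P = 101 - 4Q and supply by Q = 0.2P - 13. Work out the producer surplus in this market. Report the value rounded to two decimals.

Rewriting supply in inverse form: P = 65 + 5Q.
Equilibrium: 101 - 4Q = 65 + 5Q, so Q* = 4 and P* = 85.
Producer surplus is the triangle above supply below P*: (1/2)(4)(85 - 65) = (1/2)(4)(20) = 40.

40.00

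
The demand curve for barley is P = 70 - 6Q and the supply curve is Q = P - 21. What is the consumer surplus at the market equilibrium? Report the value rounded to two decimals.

Rewriting supply in inverse form: P = 21 + Q.
Equilibrium: 70 - 6Q = 21 + Q, so Q* = 7 and P* = 28.
The demand choke price is 70, so CS = (1/2)(Q*)(70 - P*) = (1/2)(7)(42) = 147.

147.00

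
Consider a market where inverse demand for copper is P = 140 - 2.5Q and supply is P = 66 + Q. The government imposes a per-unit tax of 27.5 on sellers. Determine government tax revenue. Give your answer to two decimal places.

365.36

Pre-tax equilibrium: 140 - 2.5Q = 66 + Q gives Q* = 21.1429, P* = 87.1429.
With the tax, sellers need 27.5 more per unit: 140 - 2.5Q = 66 + Q + 27.5, so Q_t = 13.2857. Buyers pay P_b = 106.7857; sellers receive P_s = P_b - 27.5 = 79.2857.
Tax revenue = t x Q_t = 27.5 x 13.2857 = 365.3571.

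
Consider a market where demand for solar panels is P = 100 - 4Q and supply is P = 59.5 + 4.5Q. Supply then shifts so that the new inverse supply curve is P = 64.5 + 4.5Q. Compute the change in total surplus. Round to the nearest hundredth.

Initial equilibrium: Q_0 = 4.7647, P_0 = 80.9412; CS_0 = (1/2)(4.7647)(19.0588) = 45.4048, PS_0 = (1/2)(4.7647)(21.4412) = 51.0804.
New equilibrium: 100 - 4Q = 64.5 + 4.5Q gives Q_1 = 4.1765, P_1 = 83.2941; CS_1 = 34.8858, PS_1 = 39.2465.
Change in total surplus = (34.8858 + 39.2465) - (45.4048 + 51.0804) = -22.3529.

-22.35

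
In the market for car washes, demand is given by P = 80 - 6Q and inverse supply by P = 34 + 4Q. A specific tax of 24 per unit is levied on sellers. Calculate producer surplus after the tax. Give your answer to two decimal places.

Without the tax, 80 - 6Q = 34 + 4Q so Q* = 4.6 and P* = 52.4.
With the tax, sellers need 24 more per unit: 80 - 6Q = 34 + 4Q + 24, so Q_t = 2.2. Buyers pay P_b = 66.8; sellers receive P_s = P_b - 24 = 42.8.
PS = (1/2)(Q_t)(P_s - 34) = (1/2)(2.2)(8.8) = 9.68.

9.68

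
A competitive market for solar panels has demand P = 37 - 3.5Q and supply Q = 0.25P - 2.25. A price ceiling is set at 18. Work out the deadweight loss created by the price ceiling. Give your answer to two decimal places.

Rewriting supply in inverse form: P = 9 + 4Q.
Free-market equilibrium: 37 - 3.5Q = 9 + 4Q gives Q* = 3.7333, P* = 23.9333.
At P = 18, sellers supply (18 - 9)/4 = 2.25 while buyers want more, so the quantity traded is 2.25 at price 18.
The lost-trades triangle has base Q* - 2.25 = 1.4833 and height equal to the gap between the curves at Q = 2.25, which is 29.125 - 18 = 11.125. DWL = (1/2)(1.4833)(11.125) = 8.251.

8.25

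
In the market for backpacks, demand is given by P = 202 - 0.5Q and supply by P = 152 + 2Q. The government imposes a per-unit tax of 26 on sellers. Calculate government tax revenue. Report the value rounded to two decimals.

249.60

Without the tax, 202 - 0.5Q = 152 + 2Q so Q* = 20 and P* = 192.
With the tax, sellers need 26 more per unit: 202 - 0.5Q = 152 + 2Q + 26, so Q_t = 9.6. Buyers pay P_b = 197.2; sellers receive P_s = P_b - 26 = 171.2.
Revenue is the tax times quantity traded: 26 x 9.6 = 249.6.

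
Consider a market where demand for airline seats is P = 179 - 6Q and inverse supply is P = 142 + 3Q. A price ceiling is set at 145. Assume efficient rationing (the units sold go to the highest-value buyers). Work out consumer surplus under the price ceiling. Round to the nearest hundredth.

Without the control, 179 - 6Q = 142 + 3Q so Q* = 4.1111 and P* = 154.3333.
At P = 145, sellers supply (145 - 142)/3 = 1 while buyers want more, so the quantity traded is 1 at price 145.
The demand price at Q = 1 is 173. CS is the trapezoid between demand and 145 over [0, 1]: (1/2)[(179 - 145) + (173 - 145)](1) = 31.

31.00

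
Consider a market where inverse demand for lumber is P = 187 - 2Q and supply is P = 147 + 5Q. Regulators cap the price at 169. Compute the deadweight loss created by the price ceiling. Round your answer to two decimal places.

6.05

Without the control, 187 - 2Q = 147 + 5Q so Q* = 5.7143 and P* = 175.5714.
At the ceiling price 169, quantity supplied is (169 - 147)/5 = 4.4; supply is the short side, so Q = 4.4 trades at P = 169.
At Q = 4.4 the demand price is 178.2 and the supply price is 169. Deadweight loss is the triangle between the curves from 4.4 to 5.7143: (1/2)(178.2 - 169)(5.7143 - 4.4) = 6.0457.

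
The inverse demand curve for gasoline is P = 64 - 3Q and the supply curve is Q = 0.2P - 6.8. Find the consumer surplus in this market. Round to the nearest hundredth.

21.09

Rewriting supply in inverse form: P = 34 + 5Q.
Equilibrium: 64 - 3Q = 34 + 5Q, so Q* = 3.75 and P* = 52.75.
The demand choke price is 64, so CS = (1/2)(Q*)(64 - P*) = (1/2)(3.75)(11.25) = 21.0938.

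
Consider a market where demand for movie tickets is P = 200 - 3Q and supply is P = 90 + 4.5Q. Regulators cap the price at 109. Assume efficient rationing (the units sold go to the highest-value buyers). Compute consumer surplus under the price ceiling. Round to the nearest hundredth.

Without the control, 200 - 3Q = 90 + 4.5Q so Q* = 14.6667 and P* = 156.
At the ceiling price 109, quantity supplied is (109 - 90)/4.5 = 4.2222; supply is the short side, so Q = 4.2222 trades at P = 109.
The demand price at Q = 4.2222 is 187.3333. CS is the trapezoid between demand and 109 over [0, 4.2222]: (1/2)[(200 - 109) + (187.3333 - 109)](4.2222) = 357.4815.

357.48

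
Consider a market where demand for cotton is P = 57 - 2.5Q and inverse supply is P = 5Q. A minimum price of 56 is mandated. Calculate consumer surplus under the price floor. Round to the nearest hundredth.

0.20

Without the control, 57 - 2.5Q = 5Q so Q* = 7.6 and P* = 38.
At the floor price 56, quantity demanded is (57 - 56)/2.5 = 0.4; demand is the short side, so Q = 0.4 trades at P = 56.
CS is the triangle under demand above 56: (1/2)(0.4)(57 - 56) = 0.2.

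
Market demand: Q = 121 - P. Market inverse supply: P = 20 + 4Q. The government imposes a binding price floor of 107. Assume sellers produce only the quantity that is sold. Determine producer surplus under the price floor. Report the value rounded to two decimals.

Rewriting demand in inverse form: P = 121 - Q.
Without the control, 121 - Q = 20 + 4Q so Q* = 20.2 and P* = 100.8.
At the floor price 107, quantity demanded is (121 - 107)/1 = 14; demand is the short side, so Q = 14 trades at P = 107.
The supply price at Q = 14 is 76. PS is the trapezoid between 107 and supply over [0, 14]: (1/2)[(107 - 20) + (107 - 76)](14) = 826.

826.00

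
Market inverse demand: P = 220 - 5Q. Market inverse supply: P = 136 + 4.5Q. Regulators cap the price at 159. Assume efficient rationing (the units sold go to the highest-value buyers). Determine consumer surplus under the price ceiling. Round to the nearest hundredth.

Free-market equilibrium: 220 - 5Q = 136 + 4.5Q gives Q* = 8.8421, P* = 175.7895.
At the ceiling price 159, quantity supplied is (159 - 136)/4.5 = 5.1111; supply is the short side, so Q = 5.1111 trades at P = 159.
The demand price at Q = 5.1111 is 194.4444. CS is the trapezoid between demand and 159 over [0, 5.1111]: (1/2)[(220 - 159) + (194.4444 - 159)](5.1111) = 246.4691.

246.47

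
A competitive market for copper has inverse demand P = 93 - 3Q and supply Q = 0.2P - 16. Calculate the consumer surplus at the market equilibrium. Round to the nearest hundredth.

Rewriting supply in inverse form: P = 80 + 5Q.
Set 93 - 3Q = 80 + 5Q, which gives 13 = 8Q, so Q* = 1.625 and P* = 93 - 3(1.625) = 88.125.
Consumer surplus is the triangle under demand above P*: (1/2)(1.625)(93 - 88.125) = (1/2)(1.625)(4.875) = 3.9609.

3.96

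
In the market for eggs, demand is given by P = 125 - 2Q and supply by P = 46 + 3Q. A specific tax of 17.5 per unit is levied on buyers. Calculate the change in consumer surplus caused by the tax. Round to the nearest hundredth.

Pre-tax equilibrium: 125 - 2Q = 46 + 3Q gives Q* = 15.8, P* = 93.4.
A tax on buyers shifts demand down by 17.5: (125 - 17.5) - 2Q = 46 + 3Q, so Q_t = 12.3. Buyers pay P_b = 100.4; sellers receive P_s = P_b - 17.5 = 82.9.
CS falls from (1/2)(15.8)(31.6) = 249.64 to (1/2)(12.3)(24.6) = 151.29, a change of -98.35.

-98.35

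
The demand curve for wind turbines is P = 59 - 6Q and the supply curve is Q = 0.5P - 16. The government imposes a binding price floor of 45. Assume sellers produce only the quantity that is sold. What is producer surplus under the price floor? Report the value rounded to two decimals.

Rewriting supply in inverse form: P = 32 + 2Q.
Without the control, 59 - 6Q = 32 + 2Q so Q* = 3.375 and P* = 38.75.
At the floor price 45, quantity demanded is (59 - 45)/6 = 2.3333; demand is the short side, so Q = 2.3333 trades at P = 45.
The supply price at Q = 2.3333 is 36.6667. PS is the trapezoid between 45 and supply over [0, 2.3333]: (1/2)[(45 - 32) + (45 - 36.6667)](2.3333) = 24.8889.

24.89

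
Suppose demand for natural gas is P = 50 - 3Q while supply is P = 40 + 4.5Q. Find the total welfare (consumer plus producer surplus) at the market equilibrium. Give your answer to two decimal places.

Set 50 - 3Q = 40 + 4.5Q, which gives 10 = 7.5Q, so Q* = 1.3333 and P* = 50 - 3(1.3333) = 46.
Total surplus is the full triangle between the curves from 0 to Q*: (1/2)(1.3333)(50 - 40) = 6.6667.

6.67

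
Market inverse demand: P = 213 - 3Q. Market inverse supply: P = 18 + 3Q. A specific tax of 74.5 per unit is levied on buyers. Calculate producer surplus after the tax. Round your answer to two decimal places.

605.01

Without the tax, 213 - 3Q = 18 + 3Q so Q* = 32.5 and P* = 115.5.
A tax on buyers shifts demand down by 74.5: (213 - 74.5) - 3Q = 18 + 3Q, so Q_t = 20.0833. Buyers pay P_b = 152.75; sellers receive P_s = P_b - 74.5 = 78.25.
Producer surplus is the triangle above supply below P_s: (1/2)(20.0833)(78.25 - 18) = 605.0104.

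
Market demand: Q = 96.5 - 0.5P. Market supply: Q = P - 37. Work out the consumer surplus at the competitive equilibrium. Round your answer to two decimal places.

2704.00

Rewriting demand in inverse form: P = 193 - 2Q.
Rewriting supply in inverse form: P = 37 + Q.
Set 193 - 2Q = 37 + Q, which gives 156 = 3Q, so Q* = 52 and P* = 193 - 2(52) = 89.
Consumer surplus is the triangle under demand above P*: (1/2)(52)(193 - 89) = (1/2)(52)(104) = 2704.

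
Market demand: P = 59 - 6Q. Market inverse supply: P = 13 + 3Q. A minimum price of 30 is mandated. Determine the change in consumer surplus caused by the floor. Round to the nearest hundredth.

-8.29

Free-market equilibrium: 59 - 6Q = 13 + 3Q gives Q* = 5.1111, P* = 28.3333.
At the floor price 30, quantity demanded is (59 - 30)/6 = 4.8333; demand is the short side, so Q = 4.8333 trades at P = 30.
CS goes from (1/2)(5.1111)(30.6667) = 78.3704 to 70.0833 (computed as (59 - 30)(4.8333) - (1/2)(6)(4.8333)^2), a change of -8.287.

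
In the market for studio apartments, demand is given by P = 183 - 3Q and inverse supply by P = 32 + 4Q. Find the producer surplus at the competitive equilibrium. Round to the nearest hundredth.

Set 183 - 3Q = 32 + 4Q, which gives 151 = 7Q, so Q* = 21.5714 and P* = 183 - 3(21.5714) = 118.2857.
PS is the area between P* and the supply curve from 0 to Q*: (1/2)(21.5714)(86.2857) = 930.6531.

930.65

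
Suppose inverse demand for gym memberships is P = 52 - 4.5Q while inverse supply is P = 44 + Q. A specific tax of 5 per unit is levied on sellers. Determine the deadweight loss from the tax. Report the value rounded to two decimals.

Without the tax, 52 - 4.5Q = 44 + Q so Q* = 1.4545 and P* = 45.4545.
A tax on sellers shifts supply up by 5: 52 - 4.5Q = 44 + Q + 5, so Q_t = 0.5455. Buyers pay P_b = 49.5455; sellers receive P_s = P_b - 5 = 44.5455.
The welfare triangle lost has base Q* - Q_t = 0.9091 and height t = 5, so DWL = (1/2)(0.9091)(5) = 2.2727.

2.27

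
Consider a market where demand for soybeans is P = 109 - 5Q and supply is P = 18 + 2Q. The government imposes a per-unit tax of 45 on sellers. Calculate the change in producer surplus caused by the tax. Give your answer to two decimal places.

-125.82

Without the tax, 109 - 5Q = 18 + 2Q so Q* = 13 and P* = 44.
A tax on sellers shifts supply up by 45: 109 - 5Q = 18 + 2Q + 45, so Q_t = 6.5714. Buyers pay P_b = 76.1429; sellers receive P_s = P_b - 45 = 31.1429.
Producers lose the trapezoid between P_s and P* out to Q_t plus the triangle from Q_t to Q*: change in PS = 43.1837 - 169 = -125.8163.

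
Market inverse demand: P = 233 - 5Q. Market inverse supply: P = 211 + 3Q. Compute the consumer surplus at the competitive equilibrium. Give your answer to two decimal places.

18.91

Setting demand equal to supply, 22 = 8Q, so Q* = 2.75 and P* = 219.25.
The demand choke price is 233, so CS = (1/2)(Q*)(233 - P*) = (1/2)(2.75)(13.75) = 18.9062.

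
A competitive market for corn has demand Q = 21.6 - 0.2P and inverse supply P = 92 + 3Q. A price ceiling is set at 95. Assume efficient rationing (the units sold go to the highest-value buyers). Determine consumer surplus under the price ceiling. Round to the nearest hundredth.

10.50

Rewriting demand in inverse form: P = 108 - 5Q.
Free-market equilibrium: 108 - 5Q = 92 + 3Q gives Q* = 2, P* = 98.
At P = 95, sellers supply (95 - 92)/3 = 1 while buyers want more, so the quantity traded is 1 at price 95.
The demand price at Q = 1 is 103. CS is the trapezoid between demand and 95 over [0, 1]: (1/2)[(108 - 95) + (103 - 95)](1) = 10.5.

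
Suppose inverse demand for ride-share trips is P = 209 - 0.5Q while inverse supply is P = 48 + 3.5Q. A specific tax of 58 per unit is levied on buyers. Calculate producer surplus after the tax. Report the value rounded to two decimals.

Without the tax, 209 - 0.5Q = 48 + 3.5Q so Q* = 40.25 and P* = 188.875.
With the tax, buyers' net willingness to pay falls by 58: (209 - 58) - 0.5Q = 48 + 3.5Q, so Q_t = 25.75. Buyers pay P_b = 196.125; sellers receive P_s = P_b - 58 = 138.125.
PS = (1/2)(Q_t)(P_s - 48) = (1/2)(25.75)(90.125) = 1160.3594.

1160.36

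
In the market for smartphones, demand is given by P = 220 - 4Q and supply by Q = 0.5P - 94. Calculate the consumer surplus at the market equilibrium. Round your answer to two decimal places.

56.89

Rewriting supply in inverse form: P = 188 + 2Q.
Equilibrium: 220 - 4Q = 188 + 2Q, so Q* = 5.3333 and P* = 198.6667.
Consumer surplus is the triangle under demand above P*: (1/2)(5.3333)(220 - 198.6667) = (1/2)(5.3333)(21.3333) = 56.8889.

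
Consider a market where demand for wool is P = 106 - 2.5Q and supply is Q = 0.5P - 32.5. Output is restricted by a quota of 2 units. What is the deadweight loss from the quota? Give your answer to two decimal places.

113.78

Rewriting supply in inverse form: P = 65 + 2Q.
Unrestricted equilibrium: Q* = (106 - 65)/(2.5 + 2) = 9.1111.
At Q = 2 the demand price is 106 - 2.5(2) = 101 and the supply price is 65 + 2(2) = 69.
DWL = (1/2)(gap between curves at 2) x (Q* - 2) = (1/2)(32)(7.1111) = 113.7778.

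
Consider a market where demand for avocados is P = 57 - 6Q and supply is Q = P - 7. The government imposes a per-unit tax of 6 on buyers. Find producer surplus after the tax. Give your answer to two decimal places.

Rewriting supply in inverse form: P = 7 + Q.
Pre-tax equilibrium: 57 - 6Q = 7 + Q gives Q* = 7.1429, P* = 14.1429.
With the tax, buyers' net willingness to pay falls by 6: (57 - 6) - 6Q = 7 + Q, so Q_t = 6.2857. Buyers pay P_b = 19.2857; sellers receive P_s = P_b - 6 = 13.2857.
PS = (1/2)(Q_t)(P_s - 7) = (1/2)(6.2857)(6.2857) = 19.7551.

19.76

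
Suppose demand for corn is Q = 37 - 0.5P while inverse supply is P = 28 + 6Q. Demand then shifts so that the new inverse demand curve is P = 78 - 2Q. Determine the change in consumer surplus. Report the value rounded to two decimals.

6.00

Rewriting demand in inverse form: P = 74 - 2Q.
Initial equilibrium: Q_0 = 5.75, P_0 = 62.5; CS_0 = (1/2)(5.75)(11.5) = 33.0625, PS_0 = (1/2)(5.75)(34.5) = 99.1875.
New equilibrium: 78 - 2Q = 28 + 6Q gives Q_1 = 6.25, P_1 = 65.5; CS_1 = 39.0625, PS_1 = 117.1875.
Change in consumer surplus = 39.0625 - 33.0625 = 6.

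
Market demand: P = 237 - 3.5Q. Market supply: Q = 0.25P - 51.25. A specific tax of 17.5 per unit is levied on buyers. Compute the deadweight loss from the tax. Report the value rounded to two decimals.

Rewriting supply in inverse form: P = 205 + 4Q.
Without the tax, 237 - 3.5Q = 205 + 4Q so Q* = 4.2667 and P* = 222.0667.
A tax on buyers shifts demand down by 17.5: (237 - 17.5) - 3.5Q = 205 + 4Q, so Q_t = 1.9333. Buyers pay P_b = 230.2333; sellers receive P_s = P_b - 17.5 = 212.7333.
The welfare triangle lost has base Q* - Q_t = 2.3333 and height t = 17.5, so DWL = (1/2)(2.3333)(17.5) = 20.4167.

20.42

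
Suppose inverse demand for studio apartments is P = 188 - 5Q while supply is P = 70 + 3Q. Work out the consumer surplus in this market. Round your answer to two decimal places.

Equilibrium: 188 - 5Q = 70 + 3Q, so Q* = 14.75 and P* = 114.25.
The demand choke price is 188, so CS = (1/2)(Q*)(188 - P*) = (1/2)(14.75)(73.75) = 543.9062.

543.91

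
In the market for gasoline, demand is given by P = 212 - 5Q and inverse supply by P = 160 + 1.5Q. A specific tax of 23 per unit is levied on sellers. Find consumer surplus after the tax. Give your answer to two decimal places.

Pre-tax equilibrium: 212 - 5Q = 160 + 1.5Q gives Q* = 8, P* = 172.
A tax on sellers shifts supply up by 23: 212 - 5Q = 160 + 1.5Q + 23, so Q_t = 4.4615. Buyers pay P_b = 189.6923; sellers receive P_s = P_b - 23 = 166.6923.
CS = (1/2)(Q_t)(212 - P_b) = (1/2)(4.4615)(22.3077) = 49.7633.

49.76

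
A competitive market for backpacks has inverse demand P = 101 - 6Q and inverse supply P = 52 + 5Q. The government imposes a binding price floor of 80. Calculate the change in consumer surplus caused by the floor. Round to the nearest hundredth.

Without the control, 101 - 6Q = 52 + 5Q so Q* = 4.4545 and P* = 74.2727.
At the floor price 80, quantity demanded is (101 - 80)/6 = 3.5; demand is the short side, so Q = 3.5 trades at P = 80.
CS goes from (1/2)(4.4545)(26.7273) = 59.5289 to 36.75 (computed as (101 - 80)(3.5) - (1/2)(6)(3.5)^2), a change of -22.7789.

-22.78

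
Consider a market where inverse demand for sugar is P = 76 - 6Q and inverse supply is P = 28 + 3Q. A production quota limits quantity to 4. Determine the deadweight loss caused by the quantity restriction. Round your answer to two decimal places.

Without the quota, 76 - 6Q = 28 + 3Q gives Q* = 5.3333.
At Q = 4 the demand price is 76 - 6(4) = 52 and the supply price is 28 + 3(4) = 40.
DWL = (1/2)(gap between curves at 4) x (Q* - 4) = (1/2)(12)(1.3333) = 8.

8.00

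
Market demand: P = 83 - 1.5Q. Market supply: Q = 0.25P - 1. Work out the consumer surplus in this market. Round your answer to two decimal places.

154.74

Rewriting supply in inverse form: P = 4 + 4Q.
Setting demand equal to supply, 79 = 5.5Q, so Q* = 14.3636 and P* = 61.4545.
Consumer surplus is the triangle under demand above P*: (1/2)(14.3636)(83 - 61.4545) = (1/2)(14.3636)(21.5455) = 154.7355.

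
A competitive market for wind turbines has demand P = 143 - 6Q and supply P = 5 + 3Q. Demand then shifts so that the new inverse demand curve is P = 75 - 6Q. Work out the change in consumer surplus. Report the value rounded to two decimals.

Initial equilibrium: Q_0 = 15.3333, P_0 = 51; CS_0 = (1/2)(15.3333)(92) = 705.3333, PS_0 = (1/2)(15.3333)(46) = 352.6667.
New equilibrium: 75 - 6Q = 5 + 3Q gives Q_1 = 7.7778, P_1 = 28.3333; CS_1 = 181.4815, PS_1 = 90.7407.
Change in consumer surplus = 181.4815 - 705.3333 = -523.8519.

-523.85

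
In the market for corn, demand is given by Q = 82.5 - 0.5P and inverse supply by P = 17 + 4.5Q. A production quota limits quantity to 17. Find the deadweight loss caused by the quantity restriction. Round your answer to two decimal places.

108.17

Rewriting demand in inverse form: P = 165 - 2Q.
Unrestricted equilibrium: Q* = (165 - 17)/(2 + 4.5) = 22.7692.
At Q = 17 the demand price is 165 - 2(17) = 131 and the supply price is 17 + 4.5(17) = 93.5.
Deadweight loss is the triangle between the curves from 17 to 22.7692: (1/2)(131 - 93.5)(22.7692 - 17) = 108.1731.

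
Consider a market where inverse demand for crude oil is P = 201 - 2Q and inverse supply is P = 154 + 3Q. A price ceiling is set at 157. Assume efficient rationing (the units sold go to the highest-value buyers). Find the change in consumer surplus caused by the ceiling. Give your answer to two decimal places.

Without the control, 201 - 2Q = 154 + 3Q so Q* = 9.4 and P* = 182.2.
At P = 157, sellers supply (157 - 154)/3 = 1 while buyers want more, so the quantity traded is 1 at price 157.
CS goes from (1/2)(9.4)(18.8) = 88.36 to 43 (computed as (201 - 157)(1) - (1/2)(2)(1)^2), a change of -45.36.

-45.36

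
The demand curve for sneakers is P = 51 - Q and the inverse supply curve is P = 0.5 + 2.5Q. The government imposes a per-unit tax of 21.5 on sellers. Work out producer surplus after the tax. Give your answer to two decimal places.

Without the tax, 51 - Q = 0.5 + 2.5Q so Q* = 14.4286 and P* = 36.5714.
With the tax, sellers need 21.5 more per unit: 51 - Q = 0.5 + 2.5Q + 21.5, so Q_t = 8.2857. Buyers pay P_b = 42.7143; sellers receive P_s = P_b - 21.5 = 21.2143.
Producer surplus is the triangle above supply below P_s: (1/2)(8.2857)(21.2143 - 0.5) = 85.8163.

85.82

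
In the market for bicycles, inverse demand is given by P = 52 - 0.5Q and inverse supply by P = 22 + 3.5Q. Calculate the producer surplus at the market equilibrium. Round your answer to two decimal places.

Equilibrium: 52 - 0.5Q = 22 + 3.5Q, so Q* = 7.5 and P* = 48.25.
Producer surplus is the triangle above supply below P*: (1/2)(7.5)(48.25 - 22) = (1/2)(7.5)(26.25) = 98.4375.

98.44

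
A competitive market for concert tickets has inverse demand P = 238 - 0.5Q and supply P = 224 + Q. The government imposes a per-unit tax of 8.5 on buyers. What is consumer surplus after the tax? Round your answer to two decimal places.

Without the tax, 238 - 0.5Q = 224 + Q so Q* = 9.3333 and P* = 233.3333.
With the tax, buyers' net willingness to pay falls by 8.5: (238 - 8.5) - 0.5Q = 224 + Q, so Q_t = 3.6667. Buyers pay P_b = 236.1667; sellers receive P_s = P_b - 8.5 = 227.6667.
CS = (1/2)(Q_t)(238 - P_b) = (1/2)(3.6667)(1.8333) = 3.3611.

3.36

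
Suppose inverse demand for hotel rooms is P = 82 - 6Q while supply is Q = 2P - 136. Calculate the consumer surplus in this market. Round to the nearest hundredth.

13.92

Rewriting supply in inverse form: P = 68 + 0.5Q.
Equilibrium: 82 - 6Q = 68 + 0.5Q, so Q* = 2.1538 and P* = 69.0769.
The demand choke price is 82, so CS = (1/2)(Q*)(82 - P*) = (1/2)(2.1538)(12.9231) = 13.9172.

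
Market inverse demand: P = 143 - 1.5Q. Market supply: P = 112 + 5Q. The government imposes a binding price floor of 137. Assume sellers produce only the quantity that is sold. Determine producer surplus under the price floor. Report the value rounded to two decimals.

60.00

Without the control, 143 - 1.5Q = 112 + 5Q so Q* = 4.7692 and P* = 135.8462.
At the floor price 137, quantity demanded is (143 - 137)/1.5 = 4; demand is the short side, so Q = 4 trades at P = 137.
The supply price at Q = 4 is 132. PS is the trapezoid between 137 and supply over [0, 4]: (1/2)[(137 - 112) + (137 - 132)](4) = 60.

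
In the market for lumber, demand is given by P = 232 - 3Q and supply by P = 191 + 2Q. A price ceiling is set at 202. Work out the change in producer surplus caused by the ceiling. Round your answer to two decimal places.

Free-market equilibrium: 232 - 3Q = 191 + 2Q gives Q* = 8.2, P* = 207.4.
At the ceiling price 202, quantity supplied is (202 - 191)/2 = 5.5; supply is the short side, so Q = 5.5 trades at P = 202.
PS goes from (1/2)(8.2)(16.4) = 67.24 to 30.25 (computed as (202 - 191)(5.5) - (1/2)(2)(5.5)^2), a change of -36.99.

-36.99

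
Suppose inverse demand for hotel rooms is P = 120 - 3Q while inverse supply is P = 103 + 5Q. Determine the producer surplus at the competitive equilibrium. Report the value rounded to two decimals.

11.29

Setting demand equal to supply, 17 = 8Q, so Q* = 2.125 and P* = 113.625.
PS is the area between P* and the supply curve from 0 to Q*: (1/2)(2.125)(10.625) = 11.2891.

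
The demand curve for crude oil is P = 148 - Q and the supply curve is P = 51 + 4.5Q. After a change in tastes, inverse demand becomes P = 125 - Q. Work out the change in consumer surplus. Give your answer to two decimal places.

-65.01

Initial equilibrium: Q_0 = 17.6364, P_0 = 130.3636; CS_0 = (1/2)(17.6364)(17.6364) = 155.5207, PS_0 = (1/2)(17.6364)(79.3636) = 699.843.
New equilibrium: 125 - Q = 51 + 4.5Q gives Q_1 = 13.4545, P_1 = 111.5455; CS_1 = 90.5124, PS_1 = 407.3058.
Change in consumer surplus = 90.5124 - 155.5207 = -65.0083.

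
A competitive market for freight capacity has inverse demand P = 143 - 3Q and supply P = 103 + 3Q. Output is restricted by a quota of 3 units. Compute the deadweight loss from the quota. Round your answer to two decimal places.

Without the quota, 143 - 3Q = 103 + 3Q gives Q* = 6.6667.
At Q = 3 the demand price is 143 - 3(3) = 134 and the supply price is 103 + 3(3) = 112.
DWL = (1/2)(gap between curves at 3) x (Q* - 3) = (1/2)(22)(3.6667) = 40.3333.

40.33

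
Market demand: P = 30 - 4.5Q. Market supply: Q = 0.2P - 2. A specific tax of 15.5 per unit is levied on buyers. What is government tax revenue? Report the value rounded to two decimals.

7.34

Rewriting supply in inverse form: P = 10 + 5Q.
Without the tax, 30 - 4.5Q = 10 + 5Q so Q* = 2.1053 and P* = 20.5263.
A tax on buyers shifts demand down by 15.5: (30 - 15.5) - 4.5Q = 10 + 5Q, so Q_t = 0.4737. Buyers pay P_b = 27.8684; sellers receive P_s = P_b - 15.5 = 12.3684.
Revenue is the tax times quantity traded: 15.5 x 0.4737 = 7.3421.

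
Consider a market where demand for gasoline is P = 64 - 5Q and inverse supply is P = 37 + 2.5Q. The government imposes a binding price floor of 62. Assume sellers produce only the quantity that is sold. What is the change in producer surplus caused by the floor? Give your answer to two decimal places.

Free-market equilibrium: 64 - 5Q = 37 + 2.5Q gives Q* = 3.6, P* = 46.
At P = 62, buyers demand (64 - 62)/5 = 0.4 while sellers would supply more, so the quantity traded is 0.4 at price 62.
PS goes from (1/2)(3.6)(9) = 16.2 to 9.8 (computed as (62 - 37)(0.4) - (1/2)(2.5)(0.4)^2), a change of -6.4.

-6.40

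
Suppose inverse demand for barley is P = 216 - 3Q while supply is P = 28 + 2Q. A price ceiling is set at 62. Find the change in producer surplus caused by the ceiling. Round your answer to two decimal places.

Without the control, 216 - 3Q = 28 + 2Q so Q* = 37.6 and P* = 103.2.
At P = 62, sellers supply (62 - 28)/2 = 17 while buyers want more, so the quantity traded is 17 at price 62.
PS goes from (1/2)(37.6)(75.2) = 1413.76 to 289 (computed as (62 - 28)(17) - (1/2)(2)(17)^2), a change of -1124.76.

-1124.76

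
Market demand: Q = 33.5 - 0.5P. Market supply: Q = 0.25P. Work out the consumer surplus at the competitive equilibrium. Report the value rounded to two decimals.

Rewriting demand in inverse form: P = 67 - 2Q.
Rewriting supply in inverse form: P = 4Q.
Equilibrium: 67 - 2Q = 4Q, so Q* = 11.1667 and P* = 44.6667.
CS is the area between the demand curve and P* from 0 to Q*: (1/2)(11.1667)(22.3333) = 124.6944.

124.69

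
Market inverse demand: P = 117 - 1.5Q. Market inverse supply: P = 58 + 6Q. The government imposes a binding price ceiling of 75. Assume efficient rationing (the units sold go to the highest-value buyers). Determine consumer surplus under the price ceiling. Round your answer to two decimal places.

112.98

Without the control, 117 - 1.5Q = 58 + 6Q so Q* = 7.8667 and P* = 105.2.
At the ceiling price 75, quantity supplied is (75 - 58)/6 = 2.8333; supply is the short side, so Q = 2.8333 trades at P = 75.
The demand price at Q = 2.8333 is 112.75. CS is the trapezoid between demand and 75 over [0, 2.8333]: (1/2)[(117 - 75) + (112.75 - 75)](2.8333) = 112.9792.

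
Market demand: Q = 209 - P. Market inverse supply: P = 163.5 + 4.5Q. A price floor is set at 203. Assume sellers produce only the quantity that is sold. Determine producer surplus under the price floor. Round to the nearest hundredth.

156.00

Rewriting demand in inverse form: P = 209 - Q.
Without the control, 209 - Q = 163.5 + 4.5Q so Q* = 8.2727 and P* = 200.7273.
At P = 203, buyers demand (209 - 203)/1 = 6 while sellers would supply more, so the quantity traded is 6 at price 203.
The supply price at Q = 6 is 190.5. PS is the trapezoid between 203 and supply over [0, 6]: (1/2)[(203 - 163.5) + (203 - 190.5)](6) = 156.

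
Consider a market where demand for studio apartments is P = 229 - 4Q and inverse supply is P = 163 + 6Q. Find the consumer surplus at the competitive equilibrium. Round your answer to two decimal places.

Equilibrium: 229 - 4Q = 163 + 6Q, so Q* = 6.6 and P* = 202.6.
CS is the area between the demand curve and P* from 0 to Q*: (1/2)(6.6)(26.4) = 87.12.

87.12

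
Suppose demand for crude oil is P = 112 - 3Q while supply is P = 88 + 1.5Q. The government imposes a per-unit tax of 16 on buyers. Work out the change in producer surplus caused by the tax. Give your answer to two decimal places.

Pre-tax equilibrium: 112 - 3Q = 88 + 1.5Q gives Q* = 5.3333, P* = 96.
With the tax, buyers' net willingness to pay falls by 16: (112 - 16) - 3Q = 88 + 1.5Q, so Q_t = 1.7778. Buyers pay P_b = 106.6667; sellers receive P_s = P_b - 16 = 90.6667.
Producers lose the trapezoid between P_s and P* out to Q_t plus the triangle from Q_t to Q*: change in PS = 2.3704 - 21.3333 = -18.963.

-18.96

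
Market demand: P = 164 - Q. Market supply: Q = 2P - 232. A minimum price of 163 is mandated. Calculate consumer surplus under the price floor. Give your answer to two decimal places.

0.50

Rewriting supply in inverse form: P = 116 + 0.5Q.
Free-market equilibrium: 164 - Q = 116 + 0.5Q gives Q* = 32, P* = 132.
At P = 163, buyers demand (164 - 163)/1 = 1 while sellers would supply more, so the quantity traded is 1 at price 163.
CS is the triangle under demand above 163: (1/2)(1)(164 - 163) = 0.5.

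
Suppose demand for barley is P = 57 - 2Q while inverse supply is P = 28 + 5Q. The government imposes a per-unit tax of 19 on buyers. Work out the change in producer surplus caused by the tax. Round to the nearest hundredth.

Pre-tax equilibrium: 57 - 2Q = 28 + 5Q gives Q* = 4.1429, P* = 48.7143.
A tax on buyers shifts demand down by 19: (57 - 19) - 2Q = 28 + 5Q, so Q_t = 1.4286. Buyers pay P_b = 54.1429; sellers receive P_s = P_b - 19 = 35.1429.
PS falls from (1/2)(4.1429)(20.7143) = 42.9082 to (1/2)(1.4286)(7.1429) = 5.102, a change of -37.8061.

-37.81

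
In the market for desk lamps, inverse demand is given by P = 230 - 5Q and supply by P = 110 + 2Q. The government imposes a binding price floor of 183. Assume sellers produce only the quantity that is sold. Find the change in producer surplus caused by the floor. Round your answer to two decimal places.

Without the control, 230 - 5Q = 110 + 2Q so Q* = 17.1429 and P* = 144.2857.
At P = 183, buyers demand (230 - 183)/5 = 9.4 while sellers would supply more, so the quantity traded is 9.4 at price 183.
PS goes from (1/2)(17.1429)(34.2857) = 293.8776 to 597.84 (computed as (183 - 110)(9.4) - (1/2)(2)(9.4)^2), a change of 303.9624.

303.96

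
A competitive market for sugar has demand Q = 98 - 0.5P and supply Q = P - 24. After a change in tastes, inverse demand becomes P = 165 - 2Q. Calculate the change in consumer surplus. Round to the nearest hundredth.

Rewriting demand in inverse form: P = 196 - 2Q.
Rewriting supply in inverse form: P = 24 + Q.
Initial equilibrium: Q_0 = 57.3333, P_0 = 81.3333; CS_0 = (1/2)(57.3333)(114.6667) = 3287.1111, PS_0 = (1/2)(57.3333)(57.3333) = 1643.5556.
New equilibrium: 165 - 2Q = 24 + Q gives Q_1 = 47, P_1 = 71; CS_1 = 2209, PS_1 = 1104.5.
Change in consumer surplus = 2209 - 3287.1111 = -1078.1111.

-1078.11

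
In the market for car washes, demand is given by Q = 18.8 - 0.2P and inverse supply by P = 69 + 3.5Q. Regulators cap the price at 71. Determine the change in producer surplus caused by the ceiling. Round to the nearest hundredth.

Rewriting demand in inverse form: P = 94 - 5Q.
Free-market equilibrium: 94 - 5Q = 69 + 3.5Q gives Q* = 2.9412, P* = 79.2941.
At P = 71, sellers supply (71 - 69)/3.5 = 0.5714 while buyers want more, so the quantity traded is 0.5714 at price 71.
PS goes from (1/2)(2.9412)(10.2941) = 15.1384 to 0.5714 (computed as (71 - 69)(0.5714) - (1/2)(3.5)(0.5714)^2), a change of -14.567.

-14.57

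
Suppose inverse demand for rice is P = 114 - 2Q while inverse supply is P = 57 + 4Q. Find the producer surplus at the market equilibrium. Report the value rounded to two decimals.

180.50

Set 114 - 2Q = 57 + 4Q, which gives 57 = 6Q, so Q* = 9.5 and P* = 114 - 2(9.5) = 95.
The supply curve's price intercept is 57, so PS = (1/2)(Q*)(P* - 57) = (1/2)(9.5)(38) = 180.5.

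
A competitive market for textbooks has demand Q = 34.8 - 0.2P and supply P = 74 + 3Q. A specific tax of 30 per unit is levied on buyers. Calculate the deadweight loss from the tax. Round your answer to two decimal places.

56.25

Rewriting demand in inverse form: P = 174 - 5Q.
Pre-tax equilibrium: 174 - 5Q = 74 + 3Q gives Q* = 12.5, P* = 111.5.
With the tax, buyers' net willingness to pay falls by 30: (174 - 30) - 5Q = 74 + 3Q, so Q_t = 8.75. Buyers pay P_b = 130.25; sellers receive P_s = P_b - 30 = 100.25.
The welfare triangle lost has base Q* - Q_t = 3.75 and height t = 30, so DWL = (1/2)(3.75)(30) = 56.25.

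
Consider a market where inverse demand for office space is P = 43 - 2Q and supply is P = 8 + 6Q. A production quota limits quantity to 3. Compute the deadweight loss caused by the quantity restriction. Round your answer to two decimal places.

7.56

Without the quota, 43 - 2Q = 8 + 6Q gives Q* = 4.375.
At Q = 3 the demand price is 43 - 2(3) = 37 and the supply price is 8 + 6(3) = 26.
DWL = (1/2)(gap between curves at 3) x (Q* - 3) = (1/2)(11)(1.375) = 7.5625.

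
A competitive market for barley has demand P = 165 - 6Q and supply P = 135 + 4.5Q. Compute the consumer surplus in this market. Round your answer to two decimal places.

Equilibrium: 165 - 6Q = 135 + 4.5Q, so Q* = 2.8571 and P* = 147.8571.
The demand choke price is 165, so CS = (1/2)(Q*)(165 - P*) = (1/2)(2.8571)(17.1429) = 24.4898.

24.49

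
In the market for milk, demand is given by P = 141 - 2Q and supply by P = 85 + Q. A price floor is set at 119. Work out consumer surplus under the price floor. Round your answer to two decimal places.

121.00

Without the control, 141 - 2Q = 85 + Q so Q* = 18.6667 and P* = 103.6667.
At the floor price 119, quantity demanded is (141 - 119)/2 = 11; demand is the short side, so Q = 11 trades at P = 119.
CS is the triangle under demand above 119: (1/2)(11)(141 - 119) = 121.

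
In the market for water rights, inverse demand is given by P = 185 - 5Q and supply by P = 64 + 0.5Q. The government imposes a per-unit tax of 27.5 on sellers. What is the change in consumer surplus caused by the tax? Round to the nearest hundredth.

-487.50

Without the tax, 185 - 5Q = 64 + 0.5Q so Q* = 22 and P* = 75.
A tax on sellers shifts supply up by 27.5: 185 - 5Q = 64 + 0.5Q + 27.5, so Q_t = 17. Buyers pay P_b = 100; sellers receive P_s = P_b - 27.5 = 72.5.
CS falls from (1/2)(22)(110) = 1210 to (1/2)(17)(85) = 722.5, a change of -487.5.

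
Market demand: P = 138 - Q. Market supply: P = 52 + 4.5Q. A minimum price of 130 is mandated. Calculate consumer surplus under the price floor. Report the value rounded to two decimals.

32.00

Free-market equilibrium: 138 - Q = 52 + 4.5Q gives Q* = 15.6364, P* = 122.3636.
At P = 130, buyers demand (138 - 130)/1 = 8 while sellers would supply more, so the quantity traded is 8 at price 130.
CS is the triangle under demand above 130: (1/2)(8)(138 - 130) = 32.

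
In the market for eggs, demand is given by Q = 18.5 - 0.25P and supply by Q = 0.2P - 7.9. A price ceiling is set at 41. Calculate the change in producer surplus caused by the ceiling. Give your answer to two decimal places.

-36.51

Rewriting demand in inverse form: P = 74 - 4Q.
Rewriting supply in inverse form: P = 39.5 + 5Q.
Without the control, 74 - 4Q = 39.5 + 5Q so Q* = 3.8333 and P* = 58.6667.
At the ceiling price 41, quantity supplied is (41 - 39.5)/5 = 0.3; supply is the short side, so Q = 0.3 trades at P = 41.
PS goes from (1/2)(3.8333)(19.1667) = 36.7361 to 0.225 (computed as (41 - 39.5)(0.3) - (1/2)(5)(0.3)^2), a change of -36.5111.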